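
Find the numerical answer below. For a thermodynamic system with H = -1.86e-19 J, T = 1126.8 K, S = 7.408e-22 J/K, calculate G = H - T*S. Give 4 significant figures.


Step 1: T*S = 1126.8 * 7.408e-22 = 8.347e-19 J
Step 2: G = H - T*S = -1.86e-19 - 8.347e-19
Step 3: G = -1.021e-18 J

-1.021e-18


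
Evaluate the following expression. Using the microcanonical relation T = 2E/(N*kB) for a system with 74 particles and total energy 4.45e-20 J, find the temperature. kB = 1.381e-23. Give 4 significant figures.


Step 1: Numerator = 2*E = 2*4.45e-20 = 8.9e-20 J
Step 2: Denominator = N*kB = 74*1.381e-23 = 1.022e-21
Step 3: T = 8.9e-20 / 1.022e-21 = 87.09 K

87.09


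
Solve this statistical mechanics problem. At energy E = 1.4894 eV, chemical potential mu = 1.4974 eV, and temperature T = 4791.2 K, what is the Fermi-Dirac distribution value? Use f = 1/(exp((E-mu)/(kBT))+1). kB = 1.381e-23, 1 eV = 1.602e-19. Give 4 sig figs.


Step 1: (E - mu) = 1.4894 - 1.4974 = -0.008 eV
Step 2: Convert: (E-mu)*eV = -1.282e-21 J
Step 3: x = (E-mu)*eV/(kB*T) = -0.01937
Step 4: f = 1/(exp(-0.01937)+1) = 0.5048

0.5048


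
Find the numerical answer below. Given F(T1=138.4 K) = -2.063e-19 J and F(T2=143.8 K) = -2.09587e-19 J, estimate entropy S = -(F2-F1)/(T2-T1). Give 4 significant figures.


Step 1: dF = F2 - F1 = -2.09587e-19 - (-2.063e-19) = -3.287e-21 J
Step 2: dT = T2 - T1 = 143.8 - 138.4 = 5.4 K
Step 3: S = -dF/dT = -(-3.287e-21)/5.4 = 6.087e-22 J/K

6.087e-22


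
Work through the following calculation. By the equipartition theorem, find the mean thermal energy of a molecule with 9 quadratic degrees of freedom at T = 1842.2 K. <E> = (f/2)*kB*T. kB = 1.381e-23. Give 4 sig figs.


Step 1: f/2 = 9/2 = 4.5
Step 2: kB*T = 1.381e-23 * 1842.2 = 2.544e-20
Step 3: <E> = 4.5 * 2.544e-20 = 1.145e-19 J

1.145e-19


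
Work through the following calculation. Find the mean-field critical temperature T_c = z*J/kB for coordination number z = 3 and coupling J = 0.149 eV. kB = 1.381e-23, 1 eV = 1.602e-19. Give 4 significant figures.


Step 1: z*J = 3*0.149 = 0.447 eV
Step 2: Convert to Joules: 0.447*1.602e-19 = 7.161e-20 J
Step 3: T_c = 7.161e-20 / 1.381e-23 = 5185 K

5185


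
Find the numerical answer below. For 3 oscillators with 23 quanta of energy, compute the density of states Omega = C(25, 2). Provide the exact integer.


Step 1: Use binomial coefficient C(25, 2)
Step 2: Numerator = 25! / 23!
Step 3: Denominator = 2!
Step 4: Omega = 300

300


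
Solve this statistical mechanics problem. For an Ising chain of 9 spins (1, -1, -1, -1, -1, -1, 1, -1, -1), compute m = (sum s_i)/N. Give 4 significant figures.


Step 1: Count up spins (+1): 2, down spins (-1): 7
Step 2: Total magnetization M = 2 - 7 = -5
Step 3: m = M/N = -5/9 = -0.5556

-0.5556


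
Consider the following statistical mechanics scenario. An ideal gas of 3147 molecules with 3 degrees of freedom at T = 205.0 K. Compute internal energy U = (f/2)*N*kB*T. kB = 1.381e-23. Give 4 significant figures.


Step 1: f/2 = 3/2 = 1.5
Step 2: N*kB*T = 3147*1.381e-23*205.0 = 8.909e-18
Step 3: U = 1.5 * 8.909e-18 = 1.336e-17 J

1.336e-17


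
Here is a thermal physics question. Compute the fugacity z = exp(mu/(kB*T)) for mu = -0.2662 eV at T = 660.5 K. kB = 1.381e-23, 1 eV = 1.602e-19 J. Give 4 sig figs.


Step 1: Convert mu to Joules: -0.2662*1.602e-19 = -4.265e-20 J
Step 2: kB*T = 1.381e-23*660.5 = 9.122e-21 J
Step 3: mu/(kB*T) = -4.675
Step 4: z = exp(-4.675) = 0.009323

0.009323


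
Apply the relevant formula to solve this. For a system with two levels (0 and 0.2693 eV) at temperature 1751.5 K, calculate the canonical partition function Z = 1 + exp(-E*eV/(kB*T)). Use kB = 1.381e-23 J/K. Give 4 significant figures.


Step 1: Compute beta*E = E*eV/(kB*T) = 0.2693*1.602e-19/(1.381e-23*1751.5) = 1.784
Step 2: exp(-beta*E) = exp(-1.784) = 0.168
Step 3: Z = 1 + 0.168 = 1.168

1.168


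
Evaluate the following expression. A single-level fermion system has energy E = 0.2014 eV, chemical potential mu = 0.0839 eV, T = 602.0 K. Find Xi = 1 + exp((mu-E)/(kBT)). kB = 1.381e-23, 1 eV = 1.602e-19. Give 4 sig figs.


Step 1: (mu - E) = 0.0839 - 0.2014 = -0.1175 eV
Step 2: x = (mu-E)*eV/(kB*T) = -0.1175*1.602e-19/(1.381e-23*602.0) = -2.264
Step 3: exp(x) = 0.1039
Step 4: Xi = 1 + 0.1039 = 1.104

1.104


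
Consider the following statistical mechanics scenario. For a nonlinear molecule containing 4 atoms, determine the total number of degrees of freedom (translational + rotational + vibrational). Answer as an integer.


Step 1: Translational DOF = 3
Step 2: Rotational DOF (nonlinear) = 3
Step 3: Vibrational DOF = 3*4 - 6 = 6
Step 4: Total = 3 + 3 + 6 = 12

12


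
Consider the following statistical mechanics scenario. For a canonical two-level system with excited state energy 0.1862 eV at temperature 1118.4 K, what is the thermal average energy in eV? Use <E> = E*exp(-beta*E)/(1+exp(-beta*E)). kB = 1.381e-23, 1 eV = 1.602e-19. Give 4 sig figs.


Step 1: beta*E = 0.1862*1.602e-19/(1.381e-23*1118.4) = 1.931
Step 2: exp(-beta*E) = 0.145
Step 3: <E> = 0.1862*0.145/(1+0.145) = 0.02357 eV

0.02357


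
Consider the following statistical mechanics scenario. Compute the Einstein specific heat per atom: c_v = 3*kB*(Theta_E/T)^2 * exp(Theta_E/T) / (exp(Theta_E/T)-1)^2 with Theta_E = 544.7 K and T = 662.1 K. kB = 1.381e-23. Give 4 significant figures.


Step 1: x = Theta_E/T = 544.7/662.1 = 0.8227
Step 2: x^2 = 0.6768
Step 3: exp(x) = 2.277
Step 4: c_v = 3*1.381e-23*0.6768*2.277/(2.277-1)^2 = 3.917e-23

3.917e-23


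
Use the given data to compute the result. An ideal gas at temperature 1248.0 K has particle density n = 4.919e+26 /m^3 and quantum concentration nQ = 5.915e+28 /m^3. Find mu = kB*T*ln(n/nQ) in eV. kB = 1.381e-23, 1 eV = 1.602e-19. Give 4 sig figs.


Step 1: n/nQ = 4.919e+26/5.915e+28 = 0.008316
Step 2: ln(n/nQ) = -4.79
Step 3: mu = kB*T*ln(n/nQ) = 1.723e-20*-4.79 = -8.255e-20 J
Step 4: Convert to eV: -8.255e-20/1.602e-19 = -0.5153 eV

-0.5153


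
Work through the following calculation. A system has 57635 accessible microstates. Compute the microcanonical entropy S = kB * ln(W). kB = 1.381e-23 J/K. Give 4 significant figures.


Step 1: ln(W) = ln(57635) = 10.96
Step 2: S = kB * ln(W) = 1.381e-23 * 10.96
Step 3: S = 1.514e-22 J/K

1.514e-22


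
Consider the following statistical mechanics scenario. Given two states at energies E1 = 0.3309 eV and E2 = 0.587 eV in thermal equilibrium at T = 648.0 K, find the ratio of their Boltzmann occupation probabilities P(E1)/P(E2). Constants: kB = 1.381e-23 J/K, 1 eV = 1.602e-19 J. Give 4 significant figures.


Step 1: Compute energy difference dE = E1 - E2 = 0.3309 - 0.587 = -0.2561 eV
Step 2: Convert to Joules: dE_J = -0.2561 * 1.602e-19 = -4.103e-20 J
Step 3: Compute exponent = -dE_J / (kB * T) = -(-4.103e-20) / (1.381e-23 * 648.0) = 4.585
Step 4: P(E1)/P(E2) = exp(4.585) = 97.97

97.97


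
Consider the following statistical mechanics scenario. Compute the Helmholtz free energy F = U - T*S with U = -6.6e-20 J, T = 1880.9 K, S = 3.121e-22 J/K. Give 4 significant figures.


Step 1: T*S = 1880.9 * 3.121e-22 = 5.87e-19 J
Step 2: F = U - T*S = -6.6e-20 - 5.87e-19
Step 3: F = -6.53e-19 J

-6.53e-19


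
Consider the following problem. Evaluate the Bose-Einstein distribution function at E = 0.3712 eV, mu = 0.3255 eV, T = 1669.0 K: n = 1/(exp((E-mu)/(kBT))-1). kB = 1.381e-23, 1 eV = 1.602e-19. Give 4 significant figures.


Step 1: (E - mu) = 0.0457 eV
Step 2: x = (E-mu)*eV/(kB*T) = 0.0457*1.602e-19/(1.381e-23*1669.0) = 0.3176
Step 3: exp(x) = 1.374
Step 4: n = 1/(exp(x)-1) = 2.675

2.675


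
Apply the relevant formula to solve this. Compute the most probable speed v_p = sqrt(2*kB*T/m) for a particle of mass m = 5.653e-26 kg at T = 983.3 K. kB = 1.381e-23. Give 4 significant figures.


Step 1: Numerator = 2*kB*T = 2*1.381e-23*983.3 = 2.716e-20
Step 2: Ratio = 2.716e-20 / 5.653e-26 = 4.804e+05
Step 3: v_p = sqrt(4.804e+05) = 693.1 m/s

693.1


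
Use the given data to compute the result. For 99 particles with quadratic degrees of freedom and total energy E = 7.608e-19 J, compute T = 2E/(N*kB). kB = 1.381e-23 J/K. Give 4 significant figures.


Step 1: Numerator = 2*E = 2*7.608e-19 = 1.522e-18 J
Step 2: Denominator = N*kB = 99*1.381e-23 = 1.367e-21
Step 3: T = 1.522e-18 / 1.367e-21 = 1113 K

1113


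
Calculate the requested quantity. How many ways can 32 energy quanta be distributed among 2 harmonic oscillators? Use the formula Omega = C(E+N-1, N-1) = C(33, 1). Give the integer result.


Step 1: Use binomial coefficient C(33, 1)
Step 2: Numerator = 33! / 32!
Step 3: Denominator = 1!
Step 4: Omega = 33

33


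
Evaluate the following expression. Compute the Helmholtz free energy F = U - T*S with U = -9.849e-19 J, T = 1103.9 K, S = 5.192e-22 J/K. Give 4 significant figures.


Step 1: T*S = 1103.9 * 5.192e-22 = 5.731e-19 J
Step 2: F = U - T*S = -9.849e-19 - 5.731e-19
Step 3: F = -1.558e-18 J

-1.558e-18


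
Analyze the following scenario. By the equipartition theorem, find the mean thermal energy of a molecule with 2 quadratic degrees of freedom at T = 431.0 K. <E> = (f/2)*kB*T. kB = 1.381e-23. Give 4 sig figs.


Step 1: f/2 = 2/2 = 1
Step 2: kB*T = 1.381e-23 * 431.0 = 5.952e-21
Step 3: <E> = 1 * 5.952e-21 = 5.952e-21 J

5.952e-21


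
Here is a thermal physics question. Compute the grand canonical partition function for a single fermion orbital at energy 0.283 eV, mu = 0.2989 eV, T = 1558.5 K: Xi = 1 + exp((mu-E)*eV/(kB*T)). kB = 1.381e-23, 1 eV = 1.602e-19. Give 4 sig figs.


Step 1: (mu - E) = 0.2989 - 0.283 = 0.0159 eV
Step 2: x = (mu-E)*eV/(kB*T) = 0.0159*1.602e-19/(1.381e-23*1558.5) = 0.1183
Step 3: exp(x) = 1.126
Step 4: Xi = 1 + 1.126 = 2.126

2.126


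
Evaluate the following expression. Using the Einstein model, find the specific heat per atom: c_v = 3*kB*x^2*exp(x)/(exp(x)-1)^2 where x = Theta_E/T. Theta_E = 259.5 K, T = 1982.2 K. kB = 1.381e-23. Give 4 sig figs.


Step 1: x = Theta_E/T = 259.5/1982.2 = 0.1309
Step 2: x^2 = 0.01714
Step 3: exp(x) = 1.14
Step 4: c_v = 3*1.381e-23*0.01714*1.14/(1.14-1)^2 = 4.137e-23

4.137e-23


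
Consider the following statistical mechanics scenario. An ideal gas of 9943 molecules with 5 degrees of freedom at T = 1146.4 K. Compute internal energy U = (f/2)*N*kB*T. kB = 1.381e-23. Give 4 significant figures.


Step 1: f/2 = 5/2 = 2.5
Step 2: N*kB*T = 9943*1.381e-23*1146.4 = 1.574e-16
Step 3: U = 2.5 * 1.574e-16 = 3.935e-16 J

3.935e-16


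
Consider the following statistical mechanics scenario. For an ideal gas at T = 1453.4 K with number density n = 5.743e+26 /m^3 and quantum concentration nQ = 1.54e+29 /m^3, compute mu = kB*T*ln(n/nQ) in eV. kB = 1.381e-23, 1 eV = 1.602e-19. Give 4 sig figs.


Step 1: n/nQ = 5.743e+26/1.54e+29 = 0.003729
Step 2: ln(n/nQ) = -5.592
Step 3: mu = kB*T*ln(n/nQ) = 2.007e-20*-5.592 = -1.122e-19 J
Step 4: Convert to eV: -1.122e-19/1.602e-19 = -0.7006 eV

-0.7006


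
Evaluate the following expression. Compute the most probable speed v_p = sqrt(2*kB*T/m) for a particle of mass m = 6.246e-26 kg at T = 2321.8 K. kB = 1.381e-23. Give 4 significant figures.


Step 1: Numerator = 2*kB*T = 2*1.381e-23*2321.8 = 6.413e-20
Step 2: Ratio = 6.413e-20 / 6.246e-26 = 1.027e+06
Step 3: v_p = sqrt(1.027e+06) = 1013 m/s

1013


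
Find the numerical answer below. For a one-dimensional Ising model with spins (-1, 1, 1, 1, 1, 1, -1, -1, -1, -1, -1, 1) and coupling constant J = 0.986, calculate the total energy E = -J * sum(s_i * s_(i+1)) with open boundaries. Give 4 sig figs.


Step 1: Nearest-neighbor products: -1, 1, 1, 1, 1, -1, 1, 1, 1, 1, -1
Step 2: Sum of products = 5
Step 3: E = -0.986 * 5 = -4.93

-4.93


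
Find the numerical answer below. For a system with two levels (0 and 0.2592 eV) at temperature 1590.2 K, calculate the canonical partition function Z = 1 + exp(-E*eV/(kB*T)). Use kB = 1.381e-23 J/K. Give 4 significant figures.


Step 1: Compute beta*E = E*eV/(kB*T) = 0.2592*1.602e-19/(1.381e-23*1590.2) = 1.891
Step 2: exp(-beta*E) = exp(-1.891) = 0.1509
Step 3: Z = 1 + 0.1509 = 1.151

1.151


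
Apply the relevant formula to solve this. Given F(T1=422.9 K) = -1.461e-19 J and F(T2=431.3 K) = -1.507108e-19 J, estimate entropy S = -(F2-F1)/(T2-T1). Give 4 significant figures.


Step 1: dF = F2 - F1 = -1.507108e-19 - (-1.461e-19) = -4.6108e-21 J
Step 2: dT = T2 - T1 = 431.3 - 422.9 = 8.4 K
Step 3: S = -dF/dT = -(-4.6108e-21)/8.4 = 5.489e-22 J/K

5.489e-22


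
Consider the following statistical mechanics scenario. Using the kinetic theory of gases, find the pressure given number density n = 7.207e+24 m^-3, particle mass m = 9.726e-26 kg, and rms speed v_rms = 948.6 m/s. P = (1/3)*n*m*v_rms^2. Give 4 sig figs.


Step 1: v_rms^2 = 948.6^2 = 8.998e+05
Step 2: n*m = 7.207e+24*9.726e-26 = 0.701
Step 3: P = (1/3)*0.701*8.998e+05 = 2.102e+05 Pa

2.102e+05


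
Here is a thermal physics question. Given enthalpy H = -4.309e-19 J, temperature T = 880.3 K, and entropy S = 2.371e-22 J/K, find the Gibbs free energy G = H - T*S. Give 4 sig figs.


Step 1: T*S = 880.3 * 2.371e-22 = 2.087e-19 J
Step 2: G = H - T*S = -4.309e-19 - 2.087e-19
Step 3: G = -6.396e-19 J

-6.396e-19


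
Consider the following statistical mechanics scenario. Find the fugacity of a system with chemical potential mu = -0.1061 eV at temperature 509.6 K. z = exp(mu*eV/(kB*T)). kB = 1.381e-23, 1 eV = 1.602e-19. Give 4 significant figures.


Step 1: Convert mu to Joules: -0.1061*1.602e-19 = -1.7e-20 J
Step 2: kB*T = 1.381e-23*509.6 = 7.038e-21 J
Step 3: mu/(kB*T) = -2.415
Step 4: z = exp(-2.415) = 0.08935

0.08935


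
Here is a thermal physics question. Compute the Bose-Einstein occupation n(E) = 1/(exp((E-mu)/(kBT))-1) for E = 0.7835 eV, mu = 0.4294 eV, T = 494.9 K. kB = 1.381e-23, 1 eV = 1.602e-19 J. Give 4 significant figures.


Step 1: (E - mu) = 0.3541 eV
Step 2: x = (E-mu)*eV/(kB*T) = 0.3541*1.602e-19/(1.381e-23*494.9) = 8.3
Step 3: exp(x) = 4024
Step 4: n = 1/(exp(x)-1) = 0.0002486

0.0002486


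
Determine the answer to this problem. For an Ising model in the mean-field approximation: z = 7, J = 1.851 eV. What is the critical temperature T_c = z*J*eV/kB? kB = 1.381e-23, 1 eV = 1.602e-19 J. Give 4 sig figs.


Step 1: z*J = 7*1.851 = 12.96 eV
Step 2: Convert to Joules: 12.96*1.602e-19 = 2.076e-18 J
Step 3: T_c = 2.076e-18 / 1.381e-23 = 1.503e+05 K

1.503e+05


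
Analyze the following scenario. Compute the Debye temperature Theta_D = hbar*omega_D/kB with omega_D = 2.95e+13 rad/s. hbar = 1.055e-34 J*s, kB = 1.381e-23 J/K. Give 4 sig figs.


Step 1: hbar*omega_D = 1.055e-34 * 2.95e+13 = 3.112e-21 J
Step 2: Theta_D = 3.112e-21 / 1.381e-23
Step 3: Theta_D = 225.4 K

225.4


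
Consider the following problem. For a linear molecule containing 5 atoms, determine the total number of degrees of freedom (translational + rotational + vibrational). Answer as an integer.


Step 1: Translational DOF = 3
Step 2: Rotational DOF (linear) = 2
Step 3: Vibrational DOF = 3*5 - 5 = 10
Step 4: Total = 3 + 2 + 10 = 15

15


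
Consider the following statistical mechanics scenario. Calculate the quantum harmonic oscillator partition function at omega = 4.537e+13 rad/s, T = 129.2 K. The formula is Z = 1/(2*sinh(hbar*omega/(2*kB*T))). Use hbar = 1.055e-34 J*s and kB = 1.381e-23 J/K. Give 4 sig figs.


Step 1: Compute x = hbar*omega/(kB*T) = 1.055e-34*4.537e+13/(1.381e-23*129.2) = 2.683
Step 2: x/2 = 1.341
Step 3: sinh(x/2) = 1.781
Step 4: Z = 1/(2*1.781) = 0.2807

0.2807


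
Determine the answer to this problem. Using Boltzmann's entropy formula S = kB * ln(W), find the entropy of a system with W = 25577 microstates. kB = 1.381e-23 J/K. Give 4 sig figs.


Step 1: ln(W) = ln(25577) = 10.15
Step 2: S = kB * ln(W) = 1.381e-23 * 10.15
Step 3: S = 1.402e-22 J/K

1.402e-22


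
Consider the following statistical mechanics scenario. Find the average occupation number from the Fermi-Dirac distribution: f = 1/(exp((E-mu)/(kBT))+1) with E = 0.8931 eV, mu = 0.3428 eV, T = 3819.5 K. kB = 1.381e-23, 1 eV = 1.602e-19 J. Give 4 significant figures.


Step 1: (E - mu) = 0.8931 - 0.3428 = 0.5503 eV
Step 2: Convert: (E-mu)*eV = 8.816e-20 J
Step 3: x = (E-mu)*eV/(kB*T) = 1.671
Step 4: f = 1/(exp(1.671)+1) = 0.1582

0.1582


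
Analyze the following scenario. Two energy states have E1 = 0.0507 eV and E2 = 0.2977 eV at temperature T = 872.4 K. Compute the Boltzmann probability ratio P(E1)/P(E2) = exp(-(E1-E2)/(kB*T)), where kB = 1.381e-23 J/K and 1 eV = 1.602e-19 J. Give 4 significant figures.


Step 1: Compute energy difference dE = E1 - E2 = 0.0507 - 0.2977 = -0.247 eV
Step 2: Convert to Joules: dE_J = -0.247 * 1.602e-19 = -3.957e-20 J
Step 3: Compute exponent = -dE_J / (kB * T) = -(-3.957e-20) / (1.381e-23 * 872.4) = 3.284
Step 4: P(E1)/P(E2) = exp(3.284) = 26.69

26.69


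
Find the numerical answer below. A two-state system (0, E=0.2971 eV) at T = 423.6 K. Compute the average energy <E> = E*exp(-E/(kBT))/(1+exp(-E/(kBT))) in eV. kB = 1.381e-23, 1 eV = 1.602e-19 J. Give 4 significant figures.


Step 1: beta*E = 0.2971*1.602e-19/(1.381e-23*423.6) = 8.136
Step 2: exp(-beta*E) = 0.0002928
Step 3: <E> = 0.2971*0.0002928/(1+0.0002928) = 8.696e-05 eV

8.696e-05


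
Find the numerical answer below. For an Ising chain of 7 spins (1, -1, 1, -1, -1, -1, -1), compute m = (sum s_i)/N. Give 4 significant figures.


Step 1: Count up spins (+1): 2, down spins (-1): 5
Step 2: Total magnetization M = 2 - 5 = -3
Step 3: m = M/N = -3/7 = -0.4286

-0.4286


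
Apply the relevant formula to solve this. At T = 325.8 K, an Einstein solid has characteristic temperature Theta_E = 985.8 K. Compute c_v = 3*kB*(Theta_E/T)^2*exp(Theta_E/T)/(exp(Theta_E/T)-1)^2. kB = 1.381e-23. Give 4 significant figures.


Step 1: x = Theta_E/T = 985.8/325.8 = 3.026
Step 2: x^2 = 9.155
Step 3: exp(x) = 20.61
Step 4: c_v = 3*1.381e-23*9.155*20.61/(20.61-1)^2 = 2.033e-23

2.033e-23


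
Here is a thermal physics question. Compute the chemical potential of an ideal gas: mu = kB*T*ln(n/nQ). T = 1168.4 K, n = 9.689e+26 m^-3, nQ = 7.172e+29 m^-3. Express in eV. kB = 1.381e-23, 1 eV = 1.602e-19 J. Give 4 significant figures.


Step 1: n/nQ = 9.689e+26/7.172e+29 = 0.001351
Step 2: ln(n/nQ) = -6.607
Step 3: mu = kB*T*ln(n/nQ) = 1.614e-20*-6.607 = -1.066e-19 J
Step 4: Convert to eV: -1.066e-19/1.602e-19 = -0.6655 eV

-0.6655


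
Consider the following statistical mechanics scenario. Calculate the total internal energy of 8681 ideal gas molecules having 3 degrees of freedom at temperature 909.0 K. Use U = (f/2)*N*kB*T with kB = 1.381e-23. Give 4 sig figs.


Step 1: f/2 = 3/2 = 1.5
Step 2: N*kB*T = 8681*1.381e-23*909.0 = 1.09e-16
Step 3: U = 1.5 * 1.09e-16 = 1.635e-16 J

1.635e-16


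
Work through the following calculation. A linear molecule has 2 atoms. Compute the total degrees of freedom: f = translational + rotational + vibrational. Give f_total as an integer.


Step 1: Translational DOF = 3
Step 2: Rotational DOF (linear) = 2
Step 3: Vibrational DOF = 3*2 - 5 = 1
Step 4: Total = 3 + 2 + 1 = 6

6


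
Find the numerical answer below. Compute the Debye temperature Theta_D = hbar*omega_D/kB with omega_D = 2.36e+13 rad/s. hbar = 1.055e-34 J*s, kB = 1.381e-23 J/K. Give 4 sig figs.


Step 1: hbar*omega_D = 1.055e-34 * 2.36e+13 = 2.49e-21 J
Step 2: Theta_D = 2.49e-21 / 1.381e-23
Step 3: Theta_D = 180.3 K

180.3


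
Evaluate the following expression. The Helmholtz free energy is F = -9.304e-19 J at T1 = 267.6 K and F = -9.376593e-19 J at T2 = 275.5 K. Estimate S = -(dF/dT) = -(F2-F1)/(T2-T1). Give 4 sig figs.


Step 1: dF = F2 - F1 = -9.376593e-19 - (-9.304e-19) = -7.2593e-21 J
Step 2: dT = T2 - T1 = 275.5 - 267.6 = 7.9 K
Step 3: S = -dF/dT = -(-7.2593e-21)/7.9 = 9.189e-22 J/K

9.189e-22


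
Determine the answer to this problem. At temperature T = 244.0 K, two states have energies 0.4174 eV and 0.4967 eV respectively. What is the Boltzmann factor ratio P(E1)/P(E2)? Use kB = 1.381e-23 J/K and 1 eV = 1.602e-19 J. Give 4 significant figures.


Step 1: Compute energy difference dE = E1 - E2 = 0.4174 - 0.4967 = -0.0793 eV
Step 2: Convert to Joules: dE_J = -0.0793 * 1.602e-19 = -1.27e-20 J
Step 3: Compute exponent = -dE_J / (kB * T) = -(-1.27e-20) / (1.381e-23 * 244.0) = 3.77
Step 4: P(E1)/P(E2) = exp(3.77) = 43.38

43.38


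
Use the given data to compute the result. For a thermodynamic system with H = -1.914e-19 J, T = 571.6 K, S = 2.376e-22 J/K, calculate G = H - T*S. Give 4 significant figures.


Step 1: T*S = 571.6 * 2.376e-22 = 1.358e-19 J
Step 2: G = H - T*S = -1.914e-19 - 1.358e-19
Step 3: G = -3.272e-19 J

-3.272e-19


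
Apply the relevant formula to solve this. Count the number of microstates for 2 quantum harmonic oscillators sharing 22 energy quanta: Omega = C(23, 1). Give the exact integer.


Step 1: Use binomial coefficient C(23, 1)
Step 2: Numerator = 23! / 22!
Step 3: Denominator = 1!
Step 4: Omega = 23

23


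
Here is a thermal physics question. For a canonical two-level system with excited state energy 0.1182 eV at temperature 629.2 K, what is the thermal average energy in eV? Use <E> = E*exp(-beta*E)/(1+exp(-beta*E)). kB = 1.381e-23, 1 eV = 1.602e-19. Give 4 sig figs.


Step 1: beta*E = 0.1182*1.602e-19/(1.381e-23*629.2) = 2.179
Step 2: exp(-beta*E) = 0.1131
Step 3: <E> = 0.1182*0.1131/(1+0.1131) = 0.01201 eV

0.01201


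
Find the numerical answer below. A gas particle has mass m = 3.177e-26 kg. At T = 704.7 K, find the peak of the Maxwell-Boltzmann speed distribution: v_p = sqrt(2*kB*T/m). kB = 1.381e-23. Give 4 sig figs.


Step 1: Numerator = 2*kB*T = 2*1.381e-23*704.7 = 1.946e-20
Step 2: Ratio = 1.946e-20 / 3.177e-26 = 6.126e+05
Step 3: v_p = sqrt(6.126e+05) = 782.7 m/s

782.7


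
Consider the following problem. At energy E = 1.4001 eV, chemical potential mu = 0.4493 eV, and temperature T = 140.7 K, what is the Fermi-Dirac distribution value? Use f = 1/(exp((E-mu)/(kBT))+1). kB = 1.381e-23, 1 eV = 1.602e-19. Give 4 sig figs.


Step 1: (E - mu) = 1.4001 - 0.4493 = 0.9508 eV
Step 2: Convert: (E-mu)*eV = 1.523e-19 J
Step 3: x = (E-mu)*eV/(kB*T) = 78.39
Step 4: f = 1/(exp(78.39)+1) = 9.024e-35

9.024e-35


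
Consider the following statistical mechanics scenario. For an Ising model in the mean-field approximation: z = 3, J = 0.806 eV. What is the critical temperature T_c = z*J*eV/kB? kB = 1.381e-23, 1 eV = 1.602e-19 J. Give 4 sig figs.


Step 1: z*J = 3*0.806 = 2.418 eV
Step 2: Convert to Joules: 2.418*1.602e-19 = 3.874e-19 J
Step 3: T_c = 3.874e-19 / 1.381e-23 = 2.805e+04 K

2.805e+04


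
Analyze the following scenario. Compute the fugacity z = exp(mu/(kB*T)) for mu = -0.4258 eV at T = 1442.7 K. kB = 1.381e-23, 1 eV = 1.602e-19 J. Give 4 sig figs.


Step 1: Convert mu to Joules: -0.4258*1.602e-19 = -6.821e-20 J
Step 2: kB*T = 1.381e-23*1442.7 = 1.992e-20 J
Step 3: mu/(kB*T) = -3.424
Step 4: z = exp(-3.424) = 0.03259

0.03259


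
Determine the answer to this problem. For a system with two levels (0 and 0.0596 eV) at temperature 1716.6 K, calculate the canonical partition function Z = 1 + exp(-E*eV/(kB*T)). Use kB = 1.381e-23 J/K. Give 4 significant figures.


Step 1: Compute beta*E = E*eV/(kB*T) = 0.0596*1.602e-19/(1.381e-23*1716.6) = 0.4028
Step 2: exp(-beta*E) = exp(-0.4028) = 0.6685
Step 3: Z = 1 + 0.6685 = 1.668

1.668


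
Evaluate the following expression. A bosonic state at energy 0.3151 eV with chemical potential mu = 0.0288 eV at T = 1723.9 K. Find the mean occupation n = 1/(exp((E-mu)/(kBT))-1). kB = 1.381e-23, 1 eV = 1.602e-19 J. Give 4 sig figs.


Step 1: (E - mu) = 0.2863 eV
Step 2: x = (E-mu)*eV/(kB*T) = 0.2863*1.602e-19/(1.381e-23*1723.9) = 1.927
Step 3: exp(x) = 6.866
Step 4: n = 1/(exp(x)-1) = 0.1705

0.1705


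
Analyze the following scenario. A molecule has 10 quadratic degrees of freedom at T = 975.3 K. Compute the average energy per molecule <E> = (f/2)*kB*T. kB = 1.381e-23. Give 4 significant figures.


Step 1: f/2 = 10/2 = 5
Step 2: kB*T = 1.381e-23 * 975.3 = 1.347e-20
Step 3: <E> = 5 * 1.347e-20 = 6.734e-20 J

6.734e-20


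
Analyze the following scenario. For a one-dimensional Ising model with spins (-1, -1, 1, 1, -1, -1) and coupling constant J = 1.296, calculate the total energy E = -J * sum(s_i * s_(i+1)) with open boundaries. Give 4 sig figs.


Step 1: Nearest-neighbor products: 1, -1, 1, -1, 1
Step 2: Sum of products = 1
Step 3: E = -1.296 * 1 = -1.296

-1.296


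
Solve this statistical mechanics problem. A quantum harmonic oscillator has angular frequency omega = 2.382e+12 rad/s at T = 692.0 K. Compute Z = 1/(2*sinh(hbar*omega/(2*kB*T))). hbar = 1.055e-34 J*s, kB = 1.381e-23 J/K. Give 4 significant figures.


Step 1: Compute x = hbar*omega/(kB*T) = 1.055e-34*2.382e+12/(1.381e-23*692.0) = 0.0263
Step 2: x/2 = 0.01315
Step 3: sinh(x/2) = 0.01315
Step 4: Z = 1/(2*0.01315) = 38.03

38.03


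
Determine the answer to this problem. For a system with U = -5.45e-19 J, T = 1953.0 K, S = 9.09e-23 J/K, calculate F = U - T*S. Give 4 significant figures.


Step 1: T*S = 1953.0 * 9.09e-23 = 1.775e-19 J
Step 2: F = U - T*S = -5.45e-19 - 1.775e-19
Step 3: F = -7.225e-19 J

-7.225e-19


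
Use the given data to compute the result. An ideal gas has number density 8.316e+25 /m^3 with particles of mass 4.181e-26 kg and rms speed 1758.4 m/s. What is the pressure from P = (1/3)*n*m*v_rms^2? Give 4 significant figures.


Step 1: v_rms^2 = 1758.4^2 = 3.092e+06
Step 2: n*m = 8.316e+25*4.181e-26 = 3.477
Step 3: P = (1/3)*3.477*3.092e+06 = 3.584e+06 Pa

3.584e+06


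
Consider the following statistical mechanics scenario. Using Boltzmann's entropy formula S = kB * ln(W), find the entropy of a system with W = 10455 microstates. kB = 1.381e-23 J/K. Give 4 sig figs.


Step 1: ln(W) = ln(10455) = 9.255
Step 2: S = kB * ln(W) = 1.381e-23 * 9.255
Step 3: S = 1.278e-22 J/K

1.278e-22


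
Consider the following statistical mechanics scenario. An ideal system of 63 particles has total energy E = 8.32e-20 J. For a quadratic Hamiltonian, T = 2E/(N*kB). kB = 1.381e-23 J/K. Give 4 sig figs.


Step 1: Numerator = 2*E = 2*8.32e-20 = 1.664e-19 J
Step 2: Denominator = N*kB = 63*1.381e-23 = 8.7e-22
Step 3: T = 1.664e-19 / 8.7e-22 = 191.3 K

191.3


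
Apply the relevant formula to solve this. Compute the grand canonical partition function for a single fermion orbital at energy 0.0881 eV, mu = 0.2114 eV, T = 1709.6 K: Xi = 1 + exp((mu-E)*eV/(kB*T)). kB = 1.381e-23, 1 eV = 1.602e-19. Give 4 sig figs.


Step 1: (mu - E) = 0.2114 - 0.0881 = 0.1233 eV
Step 2: x = (mu-E)*eV/(kB*T) = 0.1233*1.602e-19/(1.381e-23*1709.6) = 0.8366
Step 3: exp(x) = 2.309
Step 4: Xi = 1 + 2.309 = 3.309

3.309


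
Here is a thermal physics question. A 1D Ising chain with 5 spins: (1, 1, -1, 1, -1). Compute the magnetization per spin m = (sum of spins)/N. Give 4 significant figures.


Step 1: Count up spins (+1): 3, down spins (-1): 2
Step 2: Total magnetization M = 3 - 2 = 1
Step 3: m = M/N = 1/5 = 0.2

0.2


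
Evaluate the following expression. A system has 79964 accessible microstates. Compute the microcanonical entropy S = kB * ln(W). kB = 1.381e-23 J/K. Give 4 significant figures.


Step 1: ln(W) = ln(79964) = 11.29
Step 2: S = kB * ln(W) = 1.381e-23 * 11.29
Step 3: S = 1.559e-22 J/K

1.559e-22


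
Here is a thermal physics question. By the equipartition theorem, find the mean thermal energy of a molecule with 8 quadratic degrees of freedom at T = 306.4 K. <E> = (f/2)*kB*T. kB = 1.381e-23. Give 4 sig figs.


Step 1: f/2 = 8/2 = 4
Step 2: kB*T = 1.381e-23 * 306.4 = 4.231e-21
Step 3: <E> = 4 * 4.231e-21 = 1.693e-20 J

1.693e-20


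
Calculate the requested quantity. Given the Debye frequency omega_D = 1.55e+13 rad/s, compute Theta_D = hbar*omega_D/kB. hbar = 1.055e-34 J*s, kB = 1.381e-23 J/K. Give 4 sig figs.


Step 1: hbar*omega_D = 1.055e-34 * 1.55e+13 = 1.635e-21 J
Step 2: Theta_D = 1.635e-21 / 1.381e-23
Step 3: Theta_D = 118.4 K

118.4


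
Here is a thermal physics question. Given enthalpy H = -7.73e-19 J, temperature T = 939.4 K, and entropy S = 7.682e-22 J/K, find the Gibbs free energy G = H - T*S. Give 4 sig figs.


Step 1: T*S = 939.4 * 7.682e-22 = 7.216e-19 J
Step 2: G = H - T*S = -7.73e-19 - 7.216e-19
Step 3: G = -1.495e-18 J

-1.495e-18


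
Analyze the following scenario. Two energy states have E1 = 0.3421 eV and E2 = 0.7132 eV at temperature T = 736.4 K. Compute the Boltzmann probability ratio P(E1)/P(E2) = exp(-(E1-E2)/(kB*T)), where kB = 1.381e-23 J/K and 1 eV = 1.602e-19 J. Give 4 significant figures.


Step 1: Compute energy difference dE = E1 - E2 = 0.3421 - 0.7132 = -0.3711 eV
Step 2: Convert to Joules: dE_J = -0.3711 * 1.602e-19 = -5.945e-20 J
Step 3: Compute exponent = -dE_J / (kB * T) = -(-5.945e-20) / (1.381e-23 * 736.4) = 5.846
Step 4: P(E1)/P(E2) = exp(5.846) = 345.8

345.8


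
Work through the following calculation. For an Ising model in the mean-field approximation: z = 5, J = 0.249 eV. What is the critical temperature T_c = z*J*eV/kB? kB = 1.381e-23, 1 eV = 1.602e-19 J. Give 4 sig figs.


Step 1: z*J = 5*0.249 = 1.245 eV
Step 2: Convert to Joules: 1.245*1.602e-19 = 1.994e-19 J
Step 3: T_c = 1.994e-19 / 1.381e-23 = 1.444e+04 K

1.444e+04


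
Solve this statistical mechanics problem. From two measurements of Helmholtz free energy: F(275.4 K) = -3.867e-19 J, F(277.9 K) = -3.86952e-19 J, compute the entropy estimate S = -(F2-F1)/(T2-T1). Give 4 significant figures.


Step 1: dF = F2 - F1 = -3.86952e-19 - (-3.867e-19) = -2.52e-22 J
Step 2: dT = T2 - T1 = 277.9 - 275.4 = 2.5 K
Step 3: S = -dF/dT = -(-2.52e-22)/2.5 = 1.008e-22 J/K

1.008e-22


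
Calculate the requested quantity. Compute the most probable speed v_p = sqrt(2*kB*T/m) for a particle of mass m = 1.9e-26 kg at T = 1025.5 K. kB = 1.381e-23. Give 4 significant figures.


Step 1: Numerator = 2*kB*T = 2*1.381e-23*1025.5 = 2.832e-20
Step 2: Ratio = 2.832e-20 / 1.9e-26 = 1.491e+06
Step 3: v_p = sqrt(1.491e+06) = 1221 m/s

1221


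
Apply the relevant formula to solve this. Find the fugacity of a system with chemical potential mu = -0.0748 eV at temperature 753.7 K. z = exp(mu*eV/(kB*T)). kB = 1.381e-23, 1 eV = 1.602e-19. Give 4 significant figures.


Step 1: Convert mu to Joules: -0.0748*1.602e-19 = -1.198e-20 J
Step 2: kB*T = 1.381e-23*753.7 = 1.041e-20 J
Step 3: mu/(kB*T) = -1.151
Step 4: z = exp(-1.151) = 0.3162

0.3162


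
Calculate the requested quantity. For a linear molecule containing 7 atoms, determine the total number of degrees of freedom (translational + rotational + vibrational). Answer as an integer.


Step 1: Translational DOF = 3
Step 2: Rotational DOF (linear) = 2
Step 3: Vibrational DOF = 3*7 - 5 = 16
Step 4: Total = 3 + 2 + 16 = 21

21


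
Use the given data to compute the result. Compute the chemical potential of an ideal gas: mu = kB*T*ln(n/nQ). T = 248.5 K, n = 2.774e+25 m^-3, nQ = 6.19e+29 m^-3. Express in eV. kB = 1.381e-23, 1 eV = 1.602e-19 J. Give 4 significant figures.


Step 1: n/nQ = 2.774e+25/6.19e+29 = 4.481e-05
Step 2: ln(n/nQ) = -10.01
Step 3: mu = kB*T*ln(n/nQ) = 3.432e-21*-10.01 = -3.436e-20 J
Step 4: Convert to eV: -3.436e-20/1.602e-19 = -0.2145 eV

-0.2145


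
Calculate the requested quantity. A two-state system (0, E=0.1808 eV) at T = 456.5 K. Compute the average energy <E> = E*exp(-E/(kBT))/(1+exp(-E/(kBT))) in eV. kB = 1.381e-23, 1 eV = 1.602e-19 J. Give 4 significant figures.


Step 1: beta*E = 0.1808*1.602e-19/(1.381e-23*456.5) = 4.594
Step 2: exp(-beta*E) = 0.01011
Step 3: <E> = 0.1808*0.01011/(1+0.01011) = 0.001809 eV

0.001809


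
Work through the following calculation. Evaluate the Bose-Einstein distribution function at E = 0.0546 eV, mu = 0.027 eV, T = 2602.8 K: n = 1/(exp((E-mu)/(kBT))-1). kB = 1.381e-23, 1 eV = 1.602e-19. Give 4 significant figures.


Step 1: (E - mu) = 0.0276 eV
Step 2: x = (E-mu)*eV/(kB*T) = 0.0276*1.602e-19/(1.381e-23*2602.8) = 0.123
Step 3: exp(x) = 1.131
Step 4: n = 1/(exp(x)-1) = 7.64

7.64


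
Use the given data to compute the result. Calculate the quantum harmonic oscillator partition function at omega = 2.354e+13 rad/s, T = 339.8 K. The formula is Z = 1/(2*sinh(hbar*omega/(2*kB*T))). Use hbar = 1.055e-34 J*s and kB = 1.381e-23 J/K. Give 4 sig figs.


Step 1: Compute x = hbar*omega/(kB*T) = 1.055e-34*2.354e+13/(1.381e-23*339.8) = 0.5292
Step 2: x/2 = 0.2646
Step 3: sinh(x/2) = 0.2677
Step 4: Z = 1/(2*0.2677) = 1.868

1.868


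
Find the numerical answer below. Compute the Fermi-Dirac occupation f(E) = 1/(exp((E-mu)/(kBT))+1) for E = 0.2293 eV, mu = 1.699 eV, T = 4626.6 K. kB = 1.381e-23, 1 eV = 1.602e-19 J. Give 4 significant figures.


Step 1: (E - mu) = 0.2293 - 1.699 = -1.47 eV
Step 2: Convert: (E-mu)*eV = -2.354e-19 J
Step 3: x = (E-mu)*eV/(kB*T) = -3.685
Step 4: f = 1/(exp(-3.685)+1) = 0.9755

0.9755


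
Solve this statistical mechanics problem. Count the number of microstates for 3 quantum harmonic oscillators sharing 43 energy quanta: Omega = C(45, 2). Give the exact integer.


Step 1: Use binomial coefficient C(45, 2)
Step 2: Numerator = 45! / 43!
Step 3: Denominator = 2!
Step 4: Omega = 990

990


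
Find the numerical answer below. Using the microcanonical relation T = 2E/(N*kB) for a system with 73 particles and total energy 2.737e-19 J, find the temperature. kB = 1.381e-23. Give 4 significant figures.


Step 1: Numerator = 2*E = 2*2.737e-19 = 5.474e-19 J
Step 2: Denominator = N*kB = 73*1.381e-23 = 1.008e-21
Step 3: T = 5.474e-19 / 1.008e-21 = 543 K

543


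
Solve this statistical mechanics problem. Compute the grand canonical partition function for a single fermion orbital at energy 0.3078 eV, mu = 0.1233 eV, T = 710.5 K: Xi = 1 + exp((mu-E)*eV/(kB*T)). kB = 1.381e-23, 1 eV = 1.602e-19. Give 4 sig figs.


Step 1: (mu - E) = 0.1233 - 0.3078 = -0.1845 eV
Step 2: x = (mu-E)*eV/(kB*T) = -0.1845*1.602e-19/(1.381e-23*710.5) = -3.012
Step 3: exp(x) = 0.04918
Step 4: Xi = 1 + 0.04918 = 1.049

1.049


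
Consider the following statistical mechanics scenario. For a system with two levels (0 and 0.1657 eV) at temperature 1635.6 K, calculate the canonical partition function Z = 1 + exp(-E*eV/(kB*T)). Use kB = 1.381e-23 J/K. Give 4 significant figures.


Step 1: Compute beta*E = E*eV/(kB*T) = 0.1657*1.602e-19/(1.381e-23*1635.6) = 1.175
Step 2: exp(-beta*E) = exp(-1.175) = 0.3088
Step 3: Z = 1 + 0.3088 = 1.309

1.309


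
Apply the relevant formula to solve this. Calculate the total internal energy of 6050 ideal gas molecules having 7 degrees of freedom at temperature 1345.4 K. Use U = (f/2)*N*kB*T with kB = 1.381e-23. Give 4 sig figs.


Step 1: f/2 = 7/2 = 3.5
Step 2: N*kB*T = 6050*1.381e-23*1345.4 = 1.124e-16
Step 3: U = 3.5 * 1.124e-16 = 3.934e-16 J

3.934e-16


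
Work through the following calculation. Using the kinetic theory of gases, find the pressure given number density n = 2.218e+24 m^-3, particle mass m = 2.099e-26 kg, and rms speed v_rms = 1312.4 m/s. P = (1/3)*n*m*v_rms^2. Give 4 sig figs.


Step 1: v_rms^2 = 1312.4^2 = 1.722e+06
Step 2: n*m = 2.218e+24*2.099e-26 = 0.04656
Step 3: P = (1/3)*0.04656*1.722e+06 = 2.673e+04 Pa

2.673e+04


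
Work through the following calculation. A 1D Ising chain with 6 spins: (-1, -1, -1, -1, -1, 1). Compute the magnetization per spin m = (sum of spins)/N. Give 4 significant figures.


Step 1: Count up spins (+1): 1, down spins (-1): 5
Step 2: Total magnetization M = 1 - 5 = -4
Step 3: m = M/N = -4/6 = -0.6667

-0.6667


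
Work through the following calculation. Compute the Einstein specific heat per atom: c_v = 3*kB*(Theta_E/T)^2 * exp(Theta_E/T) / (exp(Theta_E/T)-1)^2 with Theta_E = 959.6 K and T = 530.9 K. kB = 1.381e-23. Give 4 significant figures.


Step 1: x = Theta_E/T = 959.6/530.9 = 1.807
Step 2: x^2 = 3.267
Step 3: exp(x) = 6.095
Step 4: c_v = 3*1.381e-23*3.267*6.095/(6.095-1)^2 = 3.178e-23

3.178e-23


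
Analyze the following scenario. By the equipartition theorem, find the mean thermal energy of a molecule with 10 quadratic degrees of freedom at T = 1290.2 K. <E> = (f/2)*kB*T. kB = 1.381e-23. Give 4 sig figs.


Step 1: f/2 = 10/2 = 5
Step 2: kB*T = 1.381e-23 * 1290.2 = 1.782e-20
Step 3: <E> = 5 * 1.782e-20 = 8.909e-20 J

8.909e-20


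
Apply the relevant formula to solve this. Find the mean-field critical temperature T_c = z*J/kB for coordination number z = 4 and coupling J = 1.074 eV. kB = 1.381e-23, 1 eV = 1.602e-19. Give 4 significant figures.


Step 1: z*J = 4*1.074 = 4.296 eV
Step 2: Convert to Joules: 4.296*1.602e-19 = 6.882e-19 J
Step 3: T_c = 6.882e-19 / 1.381e-23 = 4.983e+04 K

4.983e+04


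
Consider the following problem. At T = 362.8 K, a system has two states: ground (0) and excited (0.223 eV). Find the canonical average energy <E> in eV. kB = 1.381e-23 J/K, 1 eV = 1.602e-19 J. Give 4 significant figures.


Step 1: beta*E = 0.223*1.602e-19/(1.381e-23*362.8) = 7.13
Step 2: exp(-beta*E) = 0.0008005
Step 3: <E> = 0.223*0.0008005/(1+0.0008005) = 0.0001784 eV

0.0001784


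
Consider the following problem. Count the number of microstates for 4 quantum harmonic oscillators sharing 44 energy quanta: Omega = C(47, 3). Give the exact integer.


Step 1: Use binomial coefficient C(47, 3)
Step 2: Numerator = 47! / 44!
Step 3: Denominator = 3!
Step 4: Omega = 16215

16215


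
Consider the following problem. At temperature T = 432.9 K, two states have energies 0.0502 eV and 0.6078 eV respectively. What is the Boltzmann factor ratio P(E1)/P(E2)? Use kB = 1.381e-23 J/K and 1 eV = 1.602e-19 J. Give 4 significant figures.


Step 1: Compute energy difference dE = E1 - E2 = 0.0502 - 0.6078 = -0.5576 eV
Step 2: Convert to Joules: dE_J = -0.5576 * 1.602e-19 = -8.933e-20 J
Step 3: Compute exponent = -dE_J / (kB * T) = -(-8.933e-20) / (1.381e-23 * 432.9) = 14.94
Step 4: P(E1)/P(E2) = exp(14.94) = 3.084e+06

3.084e+06


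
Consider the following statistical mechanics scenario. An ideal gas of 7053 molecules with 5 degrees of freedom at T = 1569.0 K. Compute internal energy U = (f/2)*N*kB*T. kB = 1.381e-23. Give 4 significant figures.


Step 1: f/2 = 5/2 = 2.5
Step 2: N*kB*T = 7053*1.381e-23*1569.0 = 1.528e-16
Step 3: U = 2.5 * 1.528e-16 = 3.821e-16 J

3.821e-16


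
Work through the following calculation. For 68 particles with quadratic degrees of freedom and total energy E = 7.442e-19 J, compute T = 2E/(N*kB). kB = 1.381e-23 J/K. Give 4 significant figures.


Step 1: Numerator = 2*E = 2*7.442e-19 = 1.488e-18 J
Step 2: Denominator = N*kB = 68*1.381e-23 = 9.391e-22
Step 3: T = 1.488e-18 / 9.391e-22 = 1585 K

1585


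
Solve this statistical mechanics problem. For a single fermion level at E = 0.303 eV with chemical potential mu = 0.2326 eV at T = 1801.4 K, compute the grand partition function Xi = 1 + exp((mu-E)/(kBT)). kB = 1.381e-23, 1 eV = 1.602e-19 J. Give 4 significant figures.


Step 1: (mu - E) = 0.2326 - 0.303 = -0.0704 eV
Step 2: x = (mu-E)*eV/(kB*T) = -0.0704*1.602e-19/(1.381e-23*1801.4) = -0.4533
Step 3: exp(x) = 0.6355
Step 4: Xi = 1 + 0.6355 = 1.635

1.635


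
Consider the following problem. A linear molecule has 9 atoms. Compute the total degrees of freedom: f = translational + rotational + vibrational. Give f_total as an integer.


Step 1: Translational DOF = 3
Step 2: Rotational DOF (linear) = 2
Step 3: Vibrational DOF = 3*9 - 5 = 22
Step 4: Total = 3 + 2 + 22 = 27

27


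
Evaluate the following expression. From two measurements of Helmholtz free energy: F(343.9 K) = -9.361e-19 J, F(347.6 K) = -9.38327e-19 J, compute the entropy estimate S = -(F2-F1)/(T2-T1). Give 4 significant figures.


Step 1: dF = F2 - F1 = -9.38327e-19 - (-9.361e-19) = -2.227e-21 J
Step 2: dT = T2 - T1 = 347.6 - 343.9 = 3.7 K
Step 3: S = -dF/dT = -(-2.227e-21)/3.7 = 6.019e-22 J/K

6.019e-22


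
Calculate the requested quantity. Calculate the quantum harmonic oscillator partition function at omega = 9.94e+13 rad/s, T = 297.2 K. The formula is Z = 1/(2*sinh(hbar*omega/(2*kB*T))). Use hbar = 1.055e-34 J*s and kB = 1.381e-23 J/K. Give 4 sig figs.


Step 1: Compute x = hbar*omega/(kB*T) = 1.055e-34*9.94e+13/(1.381e-23*297.2) = 2.555
Step 2: x/2 = 1.278
Step 3: sinh(x/2) = 1.654
Step 4: Z = 1/(2*1.654) = 0.3022

0.3022
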